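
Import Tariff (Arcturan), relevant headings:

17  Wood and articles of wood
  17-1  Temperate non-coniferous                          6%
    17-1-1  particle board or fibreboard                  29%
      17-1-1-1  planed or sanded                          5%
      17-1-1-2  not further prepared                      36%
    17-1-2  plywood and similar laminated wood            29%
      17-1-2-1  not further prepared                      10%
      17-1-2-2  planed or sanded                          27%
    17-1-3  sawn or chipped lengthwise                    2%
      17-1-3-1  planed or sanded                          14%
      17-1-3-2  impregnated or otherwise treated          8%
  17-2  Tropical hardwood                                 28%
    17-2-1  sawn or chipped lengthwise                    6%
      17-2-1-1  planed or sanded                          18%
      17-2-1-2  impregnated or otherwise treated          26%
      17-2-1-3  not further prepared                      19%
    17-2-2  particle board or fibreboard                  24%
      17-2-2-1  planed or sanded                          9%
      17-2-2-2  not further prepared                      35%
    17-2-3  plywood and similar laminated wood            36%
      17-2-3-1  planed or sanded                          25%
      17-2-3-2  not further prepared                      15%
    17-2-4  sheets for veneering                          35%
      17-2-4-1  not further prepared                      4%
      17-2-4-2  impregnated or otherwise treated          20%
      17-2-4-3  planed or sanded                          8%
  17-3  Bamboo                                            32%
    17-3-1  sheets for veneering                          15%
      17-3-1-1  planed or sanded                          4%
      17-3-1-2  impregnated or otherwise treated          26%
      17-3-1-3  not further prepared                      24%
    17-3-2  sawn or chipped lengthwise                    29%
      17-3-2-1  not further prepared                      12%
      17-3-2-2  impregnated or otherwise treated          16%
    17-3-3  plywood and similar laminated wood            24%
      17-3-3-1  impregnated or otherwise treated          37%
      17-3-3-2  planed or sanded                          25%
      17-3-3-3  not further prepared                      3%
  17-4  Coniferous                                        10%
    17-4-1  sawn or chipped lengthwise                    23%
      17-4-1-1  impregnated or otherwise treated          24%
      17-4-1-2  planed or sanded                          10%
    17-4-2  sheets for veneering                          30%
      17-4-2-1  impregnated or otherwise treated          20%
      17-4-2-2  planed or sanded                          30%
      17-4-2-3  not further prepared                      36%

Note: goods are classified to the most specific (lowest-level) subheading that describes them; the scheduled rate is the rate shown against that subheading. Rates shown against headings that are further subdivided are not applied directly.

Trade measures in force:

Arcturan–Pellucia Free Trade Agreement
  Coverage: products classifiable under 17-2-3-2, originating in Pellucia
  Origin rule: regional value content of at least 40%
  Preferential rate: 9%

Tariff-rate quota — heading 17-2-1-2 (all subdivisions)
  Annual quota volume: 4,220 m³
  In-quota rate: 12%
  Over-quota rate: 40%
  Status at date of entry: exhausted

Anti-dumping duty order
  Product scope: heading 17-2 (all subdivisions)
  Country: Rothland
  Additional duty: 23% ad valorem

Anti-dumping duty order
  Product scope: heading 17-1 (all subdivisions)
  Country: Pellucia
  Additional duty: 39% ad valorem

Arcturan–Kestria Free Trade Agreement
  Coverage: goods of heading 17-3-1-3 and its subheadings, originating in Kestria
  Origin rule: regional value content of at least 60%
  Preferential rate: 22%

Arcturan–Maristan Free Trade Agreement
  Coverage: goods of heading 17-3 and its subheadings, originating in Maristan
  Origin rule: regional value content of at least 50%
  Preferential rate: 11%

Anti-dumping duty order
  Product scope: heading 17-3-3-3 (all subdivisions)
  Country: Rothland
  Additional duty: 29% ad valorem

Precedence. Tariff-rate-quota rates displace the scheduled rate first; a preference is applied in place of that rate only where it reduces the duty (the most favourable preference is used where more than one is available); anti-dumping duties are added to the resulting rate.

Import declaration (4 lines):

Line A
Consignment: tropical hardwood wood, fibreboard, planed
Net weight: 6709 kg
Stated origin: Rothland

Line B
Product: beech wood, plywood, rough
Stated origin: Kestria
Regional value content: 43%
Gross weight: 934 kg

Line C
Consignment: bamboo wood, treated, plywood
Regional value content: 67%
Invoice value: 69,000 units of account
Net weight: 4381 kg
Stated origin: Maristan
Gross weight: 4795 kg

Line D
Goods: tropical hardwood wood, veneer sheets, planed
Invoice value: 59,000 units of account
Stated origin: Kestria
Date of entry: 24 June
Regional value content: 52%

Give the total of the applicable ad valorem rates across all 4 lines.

Line A: tropical hardwood → 17-2; fibreboard → 17-2-2; planed → 17-2-2-1. Scheduled 9%. anti-dumping (Rothland, 17-2): +23%; total 9% + 23% = 32%. → 32%.
Line B: beech → 17-1; plywood → 17-1-2; rough → 17-1-2-1. Scheduled 10%. Kestria agreement on 17-3-1-3: 17-1-2-1 not covered. → 10%.
Line C: bamboo → 17-3; plywood → 17-3-3; treated → 17-3-3-1. Scheduled 37%. Maristan agreement on 17-3: RVC ≥ 50% → 11% available; preferential 11%. → 11%.
Line D: tropical hardwood → 17-2; veneer sheets → 17-2-4; planed → 17-2-4-3. Scheduled 8%. Kestria agreement on 17-3-1-3: 17-2-4-3 not covered. → 8%.
Sum: 32% + 10% + 11% + 8% = 61%.

61%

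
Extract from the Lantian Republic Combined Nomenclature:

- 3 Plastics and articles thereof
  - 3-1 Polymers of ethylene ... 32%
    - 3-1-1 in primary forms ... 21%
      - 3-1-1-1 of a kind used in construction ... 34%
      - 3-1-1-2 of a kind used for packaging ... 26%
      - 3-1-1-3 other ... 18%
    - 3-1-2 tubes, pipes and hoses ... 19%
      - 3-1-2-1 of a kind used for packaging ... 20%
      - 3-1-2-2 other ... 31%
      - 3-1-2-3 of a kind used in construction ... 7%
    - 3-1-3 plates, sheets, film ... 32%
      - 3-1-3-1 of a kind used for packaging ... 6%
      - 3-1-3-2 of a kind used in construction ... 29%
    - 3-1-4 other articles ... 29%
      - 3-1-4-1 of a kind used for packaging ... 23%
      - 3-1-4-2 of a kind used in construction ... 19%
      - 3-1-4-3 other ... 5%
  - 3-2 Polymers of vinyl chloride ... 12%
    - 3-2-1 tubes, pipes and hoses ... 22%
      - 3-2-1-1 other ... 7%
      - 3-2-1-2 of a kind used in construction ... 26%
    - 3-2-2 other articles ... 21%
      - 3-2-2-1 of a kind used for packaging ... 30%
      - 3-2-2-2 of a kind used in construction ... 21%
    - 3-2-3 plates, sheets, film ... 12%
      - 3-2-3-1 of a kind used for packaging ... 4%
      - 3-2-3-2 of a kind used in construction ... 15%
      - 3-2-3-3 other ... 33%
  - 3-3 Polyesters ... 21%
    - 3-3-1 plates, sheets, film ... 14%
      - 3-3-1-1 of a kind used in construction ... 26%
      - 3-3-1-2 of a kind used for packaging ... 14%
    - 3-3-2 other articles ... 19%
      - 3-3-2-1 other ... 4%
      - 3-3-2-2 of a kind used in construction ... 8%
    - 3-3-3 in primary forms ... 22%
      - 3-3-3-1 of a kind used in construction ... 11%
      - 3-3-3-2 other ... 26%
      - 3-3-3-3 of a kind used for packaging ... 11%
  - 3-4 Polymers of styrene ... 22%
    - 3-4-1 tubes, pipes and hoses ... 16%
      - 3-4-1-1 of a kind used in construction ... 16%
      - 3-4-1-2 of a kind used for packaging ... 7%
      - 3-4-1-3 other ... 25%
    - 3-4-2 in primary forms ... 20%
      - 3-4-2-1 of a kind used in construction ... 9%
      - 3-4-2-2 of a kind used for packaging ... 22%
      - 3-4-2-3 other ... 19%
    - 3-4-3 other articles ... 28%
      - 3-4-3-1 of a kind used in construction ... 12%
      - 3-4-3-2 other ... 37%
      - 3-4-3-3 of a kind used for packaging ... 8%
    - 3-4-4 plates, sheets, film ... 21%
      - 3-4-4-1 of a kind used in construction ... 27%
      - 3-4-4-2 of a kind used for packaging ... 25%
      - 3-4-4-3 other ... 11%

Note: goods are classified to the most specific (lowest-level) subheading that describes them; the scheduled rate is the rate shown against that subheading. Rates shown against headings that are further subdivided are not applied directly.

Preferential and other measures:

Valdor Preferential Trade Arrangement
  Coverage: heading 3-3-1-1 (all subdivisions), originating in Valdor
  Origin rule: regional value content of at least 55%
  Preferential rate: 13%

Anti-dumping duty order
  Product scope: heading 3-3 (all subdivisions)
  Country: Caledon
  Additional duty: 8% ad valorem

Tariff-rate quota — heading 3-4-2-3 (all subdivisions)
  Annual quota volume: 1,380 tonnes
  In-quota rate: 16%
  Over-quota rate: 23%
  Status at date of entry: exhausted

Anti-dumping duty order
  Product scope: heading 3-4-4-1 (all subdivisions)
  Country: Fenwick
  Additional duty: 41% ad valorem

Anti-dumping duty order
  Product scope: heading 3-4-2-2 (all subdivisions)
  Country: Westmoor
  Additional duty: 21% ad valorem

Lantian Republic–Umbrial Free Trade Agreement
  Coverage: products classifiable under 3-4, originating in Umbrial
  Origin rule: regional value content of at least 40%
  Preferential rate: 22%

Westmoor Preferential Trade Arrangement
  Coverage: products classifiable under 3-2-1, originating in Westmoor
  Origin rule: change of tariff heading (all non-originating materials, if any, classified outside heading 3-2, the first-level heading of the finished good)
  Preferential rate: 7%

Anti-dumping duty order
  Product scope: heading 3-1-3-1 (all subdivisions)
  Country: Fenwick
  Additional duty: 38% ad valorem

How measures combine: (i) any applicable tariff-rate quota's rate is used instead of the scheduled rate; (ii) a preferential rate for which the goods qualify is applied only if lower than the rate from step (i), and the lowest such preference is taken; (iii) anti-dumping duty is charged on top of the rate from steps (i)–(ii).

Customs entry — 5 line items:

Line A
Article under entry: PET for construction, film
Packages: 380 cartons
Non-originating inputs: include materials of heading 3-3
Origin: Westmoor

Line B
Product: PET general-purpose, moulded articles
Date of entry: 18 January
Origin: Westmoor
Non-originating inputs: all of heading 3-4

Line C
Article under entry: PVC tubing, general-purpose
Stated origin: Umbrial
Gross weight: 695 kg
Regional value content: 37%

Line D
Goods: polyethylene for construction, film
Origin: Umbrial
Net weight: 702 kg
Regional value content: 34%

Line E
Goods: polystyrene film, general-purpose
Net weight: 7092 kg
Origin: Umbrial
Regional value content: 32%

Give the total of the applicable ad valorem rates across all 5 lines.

77%

Line A: PET → 3-3; film → 3-3-1; for construction → 3-3-1-1. Scheduled 26%. Westmoor agreement on 3-2-1: 3-3-1-1 not covered. → 26%.
Line B: PET → 3-3; moulded articles → 3-3-2; general-purpose → 3-3-2-1. Scheduled 4%. Westmoor agreement on 3-2-1: 3-3-2-1 not covered. → 4%.
Line C: PVC → 3-2; tubing → 3-2-1; general-purpose → 3-2-1-1. Scheduled 7%. Umbrial agreement on 3-4: 3-2-1-1 not covered. → 7%.
Line D: polyethylene → 3-1; film → 3-1-3; for construction → 3-1-3-2. Scheduled 29%. Umbrial agreement on 3-4: 3-1-3-2 not covered. → 29%.
Line E: polystyrene → 3-4; film → 3-4-4; general-purpose → 3-4-4-3. Scheduled 11%. Umbrial agreement on 3-4: RVC < 40%. → 11%.
Sum: 26% + 4% + 7% + 29% + 11% = 77%.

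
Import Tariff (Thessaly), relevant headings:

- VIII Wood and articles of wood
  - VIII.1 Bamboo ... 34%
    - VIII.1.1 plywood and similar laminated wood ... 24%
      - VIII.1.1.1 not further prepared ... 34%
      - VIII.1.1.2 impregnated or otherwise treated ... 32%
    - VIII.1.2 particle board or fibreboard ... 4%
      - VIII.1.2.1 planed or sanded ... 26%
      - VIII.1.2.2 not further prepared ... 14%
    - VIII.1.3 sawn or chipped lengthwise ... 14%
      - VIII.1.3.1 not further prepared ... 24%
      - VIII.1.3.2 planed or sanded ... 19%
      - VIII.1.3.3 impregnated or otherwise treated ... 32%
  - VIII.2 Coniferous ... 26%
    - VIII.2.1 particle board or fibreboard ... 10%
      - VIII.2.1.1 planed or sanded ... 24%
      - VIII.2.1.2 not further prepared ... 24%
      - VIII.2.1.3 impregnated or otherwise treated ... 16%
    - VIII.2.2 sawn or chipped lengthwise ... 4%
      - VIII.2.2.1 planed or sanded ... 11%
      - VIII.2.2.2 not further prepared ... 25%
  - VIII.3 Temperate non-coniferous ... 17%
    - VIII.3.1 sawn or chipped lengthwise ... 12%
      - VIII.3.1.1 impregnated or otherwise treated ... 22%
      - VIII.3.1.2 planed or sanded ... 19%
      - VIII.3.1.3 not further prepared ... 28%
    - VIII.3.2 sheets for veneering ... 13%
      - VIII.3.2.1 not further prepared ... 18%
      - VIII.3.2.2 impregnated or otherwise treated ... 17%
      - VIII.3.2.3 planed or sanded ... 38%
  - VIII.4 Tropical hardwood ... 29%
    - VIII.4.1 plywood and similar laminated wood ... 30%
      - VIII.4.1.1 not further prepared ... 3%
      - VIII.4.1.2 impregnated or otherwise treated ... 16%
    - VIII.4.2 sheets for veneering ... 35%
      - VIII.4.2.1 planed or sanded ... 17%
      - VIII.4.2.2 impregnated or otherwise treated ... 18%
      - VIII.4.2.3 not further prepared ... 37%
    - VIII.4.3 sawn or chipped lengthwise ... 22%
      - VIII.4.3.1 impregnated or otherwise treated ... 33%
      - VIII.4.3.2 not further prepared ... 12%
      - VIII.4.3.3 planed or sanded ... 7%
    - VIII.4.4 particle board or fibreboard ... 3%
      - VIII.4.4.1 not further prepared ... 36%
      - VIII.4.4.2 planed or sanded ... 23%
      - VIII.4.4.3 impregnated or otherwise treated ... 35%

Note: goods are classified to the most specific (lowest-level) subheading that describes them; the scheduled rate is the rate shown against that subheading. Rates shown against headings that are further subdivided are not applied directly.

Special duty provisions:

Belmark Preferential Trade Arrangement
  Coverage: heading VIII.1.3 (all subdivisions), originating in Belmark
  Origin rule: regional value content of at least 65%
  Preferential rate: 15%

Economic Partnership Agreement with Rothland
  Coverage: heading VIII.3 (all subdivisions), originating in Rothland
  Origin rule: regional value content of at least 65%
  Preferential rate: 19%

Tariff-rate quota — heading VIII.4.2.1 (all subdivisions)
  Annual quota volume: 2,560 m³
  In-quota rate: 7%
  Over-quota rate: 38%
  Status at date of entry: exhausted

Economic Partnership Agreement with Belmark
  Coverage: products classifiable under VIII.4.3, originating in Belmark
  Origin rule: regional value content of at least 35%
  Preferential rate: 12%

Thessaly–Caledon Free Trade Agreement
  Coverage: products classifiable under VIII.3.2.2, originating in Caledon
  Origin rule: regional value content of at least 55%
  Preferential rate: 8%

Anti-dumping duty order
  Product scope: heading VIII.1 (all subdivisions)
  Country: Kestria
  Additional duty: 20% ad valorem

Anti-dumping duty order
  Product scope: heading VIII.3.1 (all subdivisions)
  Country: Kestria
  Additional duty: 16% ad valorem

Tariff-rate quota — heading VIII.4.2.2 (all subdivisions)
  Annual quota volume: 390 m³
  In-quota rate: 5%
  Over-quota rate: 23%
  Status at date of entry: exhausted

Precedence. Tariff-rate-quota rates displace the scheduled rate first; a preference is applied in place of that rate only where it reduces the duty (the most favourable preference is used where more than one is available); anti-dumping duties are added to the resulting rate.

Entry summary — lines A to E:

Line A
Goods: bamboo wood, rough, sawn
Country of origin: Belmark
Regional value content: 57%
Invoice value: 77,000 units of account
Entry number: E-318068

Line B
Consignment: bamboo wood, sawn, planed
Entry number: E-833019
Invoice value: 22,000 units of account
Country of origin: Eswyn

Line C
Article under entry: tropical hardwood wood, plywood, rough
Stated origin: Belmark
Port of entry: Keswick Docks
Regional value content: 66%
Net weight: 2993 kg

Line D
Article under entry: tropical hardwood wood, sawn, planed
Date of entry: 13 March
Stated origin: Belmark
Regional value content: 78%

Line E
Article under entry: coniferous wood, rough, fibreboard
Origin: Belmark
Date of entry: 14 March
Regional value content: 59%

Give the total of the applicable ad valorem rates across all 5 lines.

Line A: bamboo → VIII.1; sawn → VIII.1.3; rough → VIII.1.3.1. Scheduled 24%. Belmark agreement on VIII.1.3: RVC < 65%; Belmark agreement on VIII.4.3: VIII.1.3.1 not covered. → 24%.
Line B: bamboo → VIII.1; sawn → VIII.1.3; planed → VIII.1.3.2. Scheduled 19%. No special measure applies. → 19%.
Line C: tropical hardwood → VIII.4; plywood → VIII.4.1; rough → VIII.4.1.1. Scheduled 3%. Belmark agreement on VIII.1.3: VIII.4.1.1 not covered; Belmark agreement on VIII.4.3: VIII.4.1.1 not covered. → 3%.
Line D: tropical hardwood → VIII.4; sawn → VIII.4.3; planed → VIII.4.3.3. Scheduled 7%. Belmark agreement on VIII.1.3: VIII.4.3.3 not covered; Belmark agreement on VIII.4.3: RVC ≥ 35% → 12% available; preference 12% not lower than 7% → no reduction. → 7%.
Line E: coniferous → VIII.2; fibreboard → VIII.2.1; rough → VIII.2.1.2. Scheduled 24%. Belmark agreement on VIII.1.3: VIII.2.1.2 not covered; Belmark agreement on VIII.4.3: VIII.2.1.2 not covered. → 24%.
Sum: 24% + 19% + 3% + 7% + 24% = 77%.

77%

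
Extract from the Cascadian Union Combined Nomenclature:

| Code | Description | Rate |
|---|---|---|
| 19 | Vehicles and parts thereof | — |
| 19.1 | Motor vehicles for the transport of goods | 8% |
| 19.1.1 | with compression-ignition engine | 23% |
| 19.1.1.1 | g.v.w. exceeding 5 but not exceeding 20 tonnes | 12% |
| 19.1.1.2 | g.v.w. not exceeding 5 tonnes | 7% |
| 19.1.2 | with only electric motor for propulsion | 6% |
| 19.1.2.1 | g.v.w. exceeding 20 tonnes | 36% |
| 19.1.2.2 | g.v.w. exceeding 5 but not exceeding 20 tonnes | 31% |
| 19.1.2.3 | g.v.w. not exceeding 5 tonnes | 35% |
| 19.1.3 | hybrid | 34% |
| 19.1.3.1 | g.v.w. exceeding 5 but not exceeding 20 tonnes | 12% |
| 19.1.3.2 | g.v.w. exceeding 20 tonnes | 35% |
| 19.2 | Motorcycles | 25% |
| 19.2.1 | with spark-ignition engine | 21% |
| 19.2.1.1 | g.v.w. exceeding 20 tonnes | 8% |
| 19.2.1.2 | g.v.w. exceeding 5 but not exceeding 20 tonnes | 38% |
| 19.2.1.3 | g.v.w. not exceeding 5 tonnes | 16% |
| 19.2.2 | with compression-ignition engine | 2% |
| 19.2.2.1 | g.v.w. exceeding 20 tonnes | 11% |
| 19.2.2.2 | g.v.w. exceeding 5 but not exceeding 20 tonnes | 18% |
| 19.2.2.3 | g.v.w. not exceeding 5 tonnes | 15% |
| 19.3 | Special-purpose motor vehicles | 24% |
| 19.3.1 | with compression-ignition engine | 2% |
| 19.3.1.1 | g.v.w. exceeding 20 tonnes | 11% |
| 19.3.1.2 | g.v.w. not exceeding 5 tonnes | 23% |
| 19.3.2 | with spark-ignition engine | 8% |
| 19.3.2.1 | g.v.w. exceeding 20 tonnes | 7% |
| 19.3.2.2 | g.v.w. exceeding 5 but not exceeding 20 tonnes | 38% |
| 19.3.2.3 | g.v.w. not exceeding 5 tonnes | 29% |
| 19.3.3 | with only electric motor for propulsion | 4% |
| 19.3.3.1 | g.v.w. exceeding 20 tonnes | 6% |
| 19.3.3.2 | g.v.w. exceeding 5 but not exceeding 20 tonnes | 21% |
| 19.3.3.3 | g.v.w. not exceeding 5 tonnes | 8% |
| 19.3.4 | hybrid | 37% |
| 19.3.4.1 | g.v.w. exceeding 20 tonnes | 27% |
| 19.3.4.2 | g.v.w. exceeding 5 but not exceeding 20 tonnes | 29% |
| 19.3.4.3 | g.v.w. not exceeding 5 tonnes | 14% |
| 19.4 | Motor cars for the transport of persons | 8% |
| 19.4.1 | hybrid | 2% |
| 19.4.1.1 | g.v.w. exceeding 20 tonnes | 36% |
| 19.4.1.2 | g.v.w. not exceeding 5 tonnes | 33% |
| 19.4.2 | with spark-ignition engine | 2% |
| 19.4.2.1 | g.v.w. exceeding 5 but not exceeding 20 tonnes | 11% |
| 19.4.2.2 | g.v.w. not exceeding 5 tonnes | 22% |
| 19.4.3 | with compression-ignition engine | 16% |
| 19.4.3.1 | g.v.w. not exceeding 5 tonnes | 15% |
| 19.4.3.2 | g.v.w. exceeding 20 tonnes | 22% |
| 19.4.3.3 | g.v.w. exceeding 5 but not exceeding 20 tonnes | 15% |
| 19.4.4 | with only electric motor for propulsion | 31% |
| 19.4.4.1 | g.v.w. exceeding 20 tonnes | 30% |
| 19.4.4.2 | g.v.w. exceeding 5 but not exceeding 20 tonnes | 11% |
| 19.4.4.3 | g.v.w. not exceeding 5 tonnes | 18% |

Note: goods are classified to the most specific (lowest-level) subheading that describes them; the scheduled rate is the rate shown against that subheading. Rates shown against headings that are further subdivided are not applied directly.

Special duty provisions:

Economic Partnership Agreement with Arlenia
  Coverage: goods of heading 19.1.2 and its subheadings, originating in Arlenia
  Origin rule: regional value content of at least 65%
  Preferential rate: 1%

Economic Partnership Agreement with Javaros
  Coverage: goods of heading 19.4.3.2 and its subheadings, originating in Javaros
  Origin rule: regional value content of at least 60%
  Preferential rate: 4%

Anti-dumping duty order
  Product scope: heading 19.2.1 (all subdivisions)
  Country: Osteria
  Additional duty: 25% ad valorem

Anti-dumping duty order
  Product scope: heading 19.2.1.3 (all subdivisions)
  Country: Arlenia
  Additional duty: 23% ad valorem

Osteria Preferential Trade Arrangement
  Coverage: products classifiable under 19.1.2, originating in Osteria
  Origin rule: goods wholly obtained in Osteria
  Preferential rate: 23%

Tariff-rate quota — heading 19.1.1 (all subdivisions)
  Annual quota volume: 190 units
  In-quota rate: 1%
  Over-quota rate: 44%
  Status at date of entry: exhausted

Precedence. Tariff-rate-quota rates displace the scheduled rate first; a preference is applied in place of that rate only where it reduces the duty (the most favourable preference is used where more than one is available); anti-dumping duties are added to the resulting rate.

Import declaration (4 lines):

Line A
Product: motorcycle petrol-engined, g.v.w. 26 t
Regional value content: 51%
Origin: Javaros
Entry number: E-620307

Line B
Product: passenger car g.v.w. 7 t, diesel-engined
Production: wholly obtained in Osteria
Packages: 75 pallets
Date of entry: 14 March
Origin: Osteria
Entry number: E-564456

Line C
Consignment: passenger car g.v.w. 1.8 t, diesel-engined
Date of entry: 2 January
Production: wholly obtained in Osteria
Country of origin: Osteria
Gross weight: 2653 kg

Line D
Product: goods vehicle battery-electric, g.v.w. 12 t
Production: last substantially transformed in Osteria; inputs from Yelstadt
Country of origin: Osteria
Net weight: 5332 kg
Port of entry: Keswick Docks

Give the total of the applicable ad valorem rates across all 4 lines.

69%

Line A: motorcycle → 19.2; petrol-engined → 19.2.1; g.v.w. 26 t → 19.2.1.1. Scheduled 8%. Javaros agreement on 19.4.3.2: 19.2.1.1 not covered. → 8%.
Line B: passenger car → 19.4; diesel-engined → 19.4.3; g.v.w. 7 t → 19.4.3.3. Scheduled 15%. Osteria agreement on 19.1.2: 19.4.3.3 not covered. → 15%.
Line C: passenger car → 19.4; diesel-engined → 19.4.3; g.v.w. 1.8 t → 19.4.3.1. Scheduled 15%. Osteria agreement on 19.1.2: 19.4.3.1 not covered. → 15%.
Line D: goods vehicle → 19.1; battery-electric → 19.1.2; g.v.w. 12 t → 19.1.2.2. Scheduled 31%. Osteria agreement on 19.1.2: not wholly obtained. → 31%.
Sum: 8% + 15% + 15% + 31% = 69%.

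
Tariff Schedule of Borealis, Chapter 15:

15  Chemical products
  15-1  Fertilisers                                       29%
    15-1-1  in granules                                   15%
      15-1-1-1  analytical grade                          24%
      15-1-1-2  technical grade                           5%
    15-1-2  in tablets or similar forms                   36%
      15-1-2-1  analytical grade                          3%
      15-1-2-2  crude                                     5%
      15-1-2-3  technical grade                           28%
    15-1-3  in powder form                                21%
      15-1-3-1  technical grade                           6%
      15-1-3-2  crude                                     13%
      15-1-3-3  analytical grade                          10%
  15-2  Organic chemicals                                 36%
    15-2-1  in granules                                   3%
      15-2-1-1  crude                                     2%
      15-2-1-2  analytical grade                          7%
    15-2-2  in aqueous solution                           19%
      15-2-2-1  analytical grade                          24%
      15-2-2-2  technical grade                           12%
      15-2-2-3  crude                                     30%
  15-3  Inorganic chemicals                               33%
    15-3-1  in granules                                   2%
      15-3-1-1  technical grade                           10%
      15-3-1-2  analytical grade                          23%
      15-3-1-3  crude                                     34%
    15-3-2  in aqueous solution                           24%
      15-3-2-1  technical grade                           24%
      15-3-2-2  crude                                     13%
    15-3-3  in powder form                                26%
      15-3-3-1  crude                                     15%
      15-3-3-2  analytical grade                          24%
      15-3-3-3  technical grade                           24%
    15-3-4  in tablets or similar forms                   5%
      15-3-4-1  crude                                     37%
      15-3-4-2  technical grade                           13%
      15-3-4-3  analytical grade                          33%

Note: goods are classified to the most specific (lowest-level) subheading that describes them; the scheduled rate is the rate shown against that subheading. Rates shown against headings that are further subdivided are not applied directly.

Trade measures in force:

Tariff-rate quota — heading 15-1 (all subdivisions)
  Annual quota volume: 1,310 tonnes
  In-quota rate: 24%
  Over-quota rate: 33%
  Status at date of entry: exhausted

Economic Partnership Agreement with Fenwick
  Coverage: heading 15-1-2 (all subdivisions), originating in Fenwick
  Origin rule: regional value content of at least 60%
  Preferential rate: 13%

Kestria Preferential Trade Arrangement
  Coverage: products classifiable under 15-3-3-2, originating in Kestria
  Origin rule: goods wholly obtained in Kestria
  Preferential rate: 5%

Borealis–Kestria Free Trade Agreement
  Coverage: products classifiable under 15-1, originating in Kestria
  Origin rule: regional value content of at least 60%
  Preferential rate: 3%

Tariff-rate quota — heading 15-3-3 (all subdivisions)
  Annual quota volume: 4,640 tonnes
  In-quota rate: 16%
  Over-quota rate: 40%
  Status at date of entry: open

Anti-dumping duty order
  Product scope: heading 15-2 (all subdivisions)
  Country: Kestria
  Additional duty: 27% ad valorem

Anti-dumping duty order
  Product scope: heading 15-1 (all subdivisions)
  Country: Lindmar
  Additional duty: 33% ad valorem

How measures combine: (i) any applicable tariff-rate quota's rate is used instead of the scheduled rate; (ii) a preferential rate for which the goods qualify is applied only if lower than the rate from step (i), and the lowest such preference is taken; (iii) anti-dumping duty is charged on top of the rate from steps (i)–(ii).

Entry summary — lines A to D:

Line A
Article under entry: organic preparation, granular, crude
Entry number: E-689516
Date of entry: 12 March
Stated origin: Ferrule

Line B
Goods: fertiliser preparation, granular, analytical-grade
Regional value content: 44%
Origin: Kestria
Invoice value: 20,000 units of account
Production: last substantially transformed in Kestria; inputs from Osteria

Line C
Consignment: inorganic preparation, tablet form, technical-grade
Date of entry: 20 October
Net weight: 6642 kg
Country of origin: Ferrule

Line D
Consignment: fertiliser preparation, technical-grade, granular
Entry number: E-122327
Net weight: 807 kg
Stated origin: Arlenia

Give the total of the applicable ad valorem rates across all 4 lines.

81%

Line A: organic → 15-2; granular → 15-2-1; crude → 15-2-1-1. Scheduled 2%. No special measure applies. → 2%.
Line B: fertiliser → 15-1; granular → 15-1-1; analytical-grade → 15-1-1-1. Scheduled 24%. quota on 15-1 exhausted → over-quota 33%; Kestria agreement on 15-3-3-2: 15-1-1-1 not covered; Kestria agreement on 15-1: RVC < 60%. → 33%.
Line C: inorganic → 15-3; tablet form → 15-3-4; technical-grade → 15-3-4-2. Scheduled 13%. No special measure applies. → 13%.
Line D: fertiliser → 15-1; granular → 15-1-1; technical-grade → 15-1-1-2. Scheduled 5%. quota on 15-1 exhausted → over-quota 33%. → 33%.
Sum: 2% + 33% + 13% + 33% = 81%.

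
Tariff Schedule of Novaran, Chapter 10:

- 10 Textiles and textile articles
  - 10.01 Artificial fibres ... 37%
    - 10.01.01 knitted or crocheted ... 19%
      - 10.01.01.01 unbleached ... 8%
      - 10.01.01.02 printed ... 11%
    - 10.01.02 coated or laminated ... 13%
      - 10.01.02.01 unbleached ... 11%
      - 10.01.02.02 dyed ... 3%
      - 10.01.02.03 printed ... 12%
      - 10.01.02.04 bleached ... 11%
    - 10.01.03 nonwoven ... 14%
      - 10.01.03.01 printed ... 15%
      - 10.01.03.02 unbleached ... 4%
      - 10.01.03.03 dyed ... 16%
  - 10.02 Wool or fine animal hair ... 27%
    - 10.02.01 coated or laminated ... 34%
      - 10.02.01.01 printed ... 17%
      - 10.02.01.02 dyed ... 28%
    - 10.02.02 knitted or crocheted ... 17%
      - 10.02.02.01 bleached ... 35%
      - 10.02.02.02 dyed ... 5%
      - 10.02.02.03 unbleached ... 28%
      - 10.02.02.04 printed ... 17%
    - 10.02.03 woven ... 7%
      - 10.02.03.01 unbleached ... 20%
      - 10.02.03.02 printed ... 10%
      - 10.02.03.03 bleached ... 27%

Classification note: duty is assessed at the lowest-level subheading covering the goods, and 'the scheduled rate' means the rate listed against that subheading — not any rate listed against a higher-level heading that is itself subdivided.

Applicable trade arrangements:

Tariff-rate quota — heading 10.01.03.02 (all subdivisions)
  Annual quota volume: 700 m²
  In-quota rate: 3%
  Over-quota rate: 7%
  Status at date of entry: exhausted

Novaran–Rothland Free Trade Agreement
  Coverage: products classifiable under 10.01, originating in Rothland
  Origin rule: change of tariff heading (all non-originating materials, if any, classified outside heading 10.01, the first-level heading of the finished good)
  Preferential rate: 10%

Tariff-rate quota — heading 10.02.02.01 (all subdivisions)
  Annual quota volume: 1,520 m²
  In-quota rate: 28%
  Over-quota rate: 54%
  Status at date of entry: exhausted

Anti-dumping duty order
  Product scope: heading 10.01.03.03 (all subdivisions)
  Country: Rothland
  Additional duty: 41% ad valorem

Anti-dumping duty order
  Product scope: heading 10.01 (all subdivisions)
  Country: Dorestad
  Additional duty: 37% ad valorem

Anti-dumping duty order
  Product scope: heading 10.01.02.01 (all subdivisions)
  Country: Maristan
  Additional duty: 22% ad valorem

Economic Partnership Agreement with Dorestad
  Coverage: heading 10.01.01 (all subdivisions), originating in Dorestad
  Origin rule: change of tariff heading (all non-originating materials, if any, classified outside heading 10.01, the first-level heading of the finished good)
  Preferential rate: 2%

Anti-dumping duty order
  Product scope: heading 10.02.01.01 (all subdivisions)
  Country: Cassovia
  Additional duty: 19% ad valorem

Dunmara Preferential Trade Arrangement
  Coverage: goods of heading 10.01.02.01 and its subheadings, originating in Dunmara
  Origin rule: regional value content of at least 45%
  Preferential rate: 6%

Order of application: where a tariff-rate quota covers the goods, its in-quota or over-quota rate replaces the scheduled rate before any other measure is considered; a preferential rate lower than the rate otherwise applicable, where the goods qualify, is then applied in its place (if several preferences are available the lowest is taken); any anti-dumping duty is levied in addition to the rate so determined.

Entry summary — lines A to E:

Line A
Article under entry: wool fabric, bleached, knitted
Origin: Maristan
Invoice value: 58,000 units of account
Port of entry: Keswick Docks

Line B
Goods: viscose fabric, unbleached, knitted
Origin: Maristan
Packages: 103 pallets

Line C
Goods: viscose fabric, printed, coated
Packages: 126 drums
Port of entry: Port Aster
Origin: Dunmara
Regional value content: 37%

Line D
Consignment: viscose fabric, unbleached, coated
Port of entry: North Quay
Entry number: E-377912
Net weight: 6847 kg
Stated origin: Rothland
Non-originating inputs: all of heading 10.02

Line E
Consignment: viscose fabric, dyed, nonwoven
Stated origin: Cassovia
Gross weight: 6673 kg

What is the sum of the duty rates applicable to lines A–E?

100%

Line A: wool → 10.02; knitted → 10.02.02; bleached → 10.02.02.01. Scheduled 35%. quota on 10.02.02.01 exhausted → over-quota 54%. → 54%.
Line B: viscose → 10.01; knitted → 10.01.01; unbleached → 10.01.01.01. Scheduled 8%. No special measure applies. → 8%.
Line C: viscose → 10.01; coated → 10.01.02; printed → 10.01.02.03. Scheduled 12%. Dunmara agreement on 10.01.02.01: 10.01.02.03 not covered. → 12%.
Line D: viscose → 10.01; coated → 10.01.02; unbleached → 10.01.02.01. Scheduled 11%. Rothland agreement on 10.01: CTH met → 10% available; preferential 10%. → 10%.
Line E: viscose → 10.01; nonwoven → 10.01.03; dyed → 10.01.03.03. Scheduled 16%. No special measure applies. → 16%.
Sum: 54% + 8% + 12% + 10% + 16% = 100%.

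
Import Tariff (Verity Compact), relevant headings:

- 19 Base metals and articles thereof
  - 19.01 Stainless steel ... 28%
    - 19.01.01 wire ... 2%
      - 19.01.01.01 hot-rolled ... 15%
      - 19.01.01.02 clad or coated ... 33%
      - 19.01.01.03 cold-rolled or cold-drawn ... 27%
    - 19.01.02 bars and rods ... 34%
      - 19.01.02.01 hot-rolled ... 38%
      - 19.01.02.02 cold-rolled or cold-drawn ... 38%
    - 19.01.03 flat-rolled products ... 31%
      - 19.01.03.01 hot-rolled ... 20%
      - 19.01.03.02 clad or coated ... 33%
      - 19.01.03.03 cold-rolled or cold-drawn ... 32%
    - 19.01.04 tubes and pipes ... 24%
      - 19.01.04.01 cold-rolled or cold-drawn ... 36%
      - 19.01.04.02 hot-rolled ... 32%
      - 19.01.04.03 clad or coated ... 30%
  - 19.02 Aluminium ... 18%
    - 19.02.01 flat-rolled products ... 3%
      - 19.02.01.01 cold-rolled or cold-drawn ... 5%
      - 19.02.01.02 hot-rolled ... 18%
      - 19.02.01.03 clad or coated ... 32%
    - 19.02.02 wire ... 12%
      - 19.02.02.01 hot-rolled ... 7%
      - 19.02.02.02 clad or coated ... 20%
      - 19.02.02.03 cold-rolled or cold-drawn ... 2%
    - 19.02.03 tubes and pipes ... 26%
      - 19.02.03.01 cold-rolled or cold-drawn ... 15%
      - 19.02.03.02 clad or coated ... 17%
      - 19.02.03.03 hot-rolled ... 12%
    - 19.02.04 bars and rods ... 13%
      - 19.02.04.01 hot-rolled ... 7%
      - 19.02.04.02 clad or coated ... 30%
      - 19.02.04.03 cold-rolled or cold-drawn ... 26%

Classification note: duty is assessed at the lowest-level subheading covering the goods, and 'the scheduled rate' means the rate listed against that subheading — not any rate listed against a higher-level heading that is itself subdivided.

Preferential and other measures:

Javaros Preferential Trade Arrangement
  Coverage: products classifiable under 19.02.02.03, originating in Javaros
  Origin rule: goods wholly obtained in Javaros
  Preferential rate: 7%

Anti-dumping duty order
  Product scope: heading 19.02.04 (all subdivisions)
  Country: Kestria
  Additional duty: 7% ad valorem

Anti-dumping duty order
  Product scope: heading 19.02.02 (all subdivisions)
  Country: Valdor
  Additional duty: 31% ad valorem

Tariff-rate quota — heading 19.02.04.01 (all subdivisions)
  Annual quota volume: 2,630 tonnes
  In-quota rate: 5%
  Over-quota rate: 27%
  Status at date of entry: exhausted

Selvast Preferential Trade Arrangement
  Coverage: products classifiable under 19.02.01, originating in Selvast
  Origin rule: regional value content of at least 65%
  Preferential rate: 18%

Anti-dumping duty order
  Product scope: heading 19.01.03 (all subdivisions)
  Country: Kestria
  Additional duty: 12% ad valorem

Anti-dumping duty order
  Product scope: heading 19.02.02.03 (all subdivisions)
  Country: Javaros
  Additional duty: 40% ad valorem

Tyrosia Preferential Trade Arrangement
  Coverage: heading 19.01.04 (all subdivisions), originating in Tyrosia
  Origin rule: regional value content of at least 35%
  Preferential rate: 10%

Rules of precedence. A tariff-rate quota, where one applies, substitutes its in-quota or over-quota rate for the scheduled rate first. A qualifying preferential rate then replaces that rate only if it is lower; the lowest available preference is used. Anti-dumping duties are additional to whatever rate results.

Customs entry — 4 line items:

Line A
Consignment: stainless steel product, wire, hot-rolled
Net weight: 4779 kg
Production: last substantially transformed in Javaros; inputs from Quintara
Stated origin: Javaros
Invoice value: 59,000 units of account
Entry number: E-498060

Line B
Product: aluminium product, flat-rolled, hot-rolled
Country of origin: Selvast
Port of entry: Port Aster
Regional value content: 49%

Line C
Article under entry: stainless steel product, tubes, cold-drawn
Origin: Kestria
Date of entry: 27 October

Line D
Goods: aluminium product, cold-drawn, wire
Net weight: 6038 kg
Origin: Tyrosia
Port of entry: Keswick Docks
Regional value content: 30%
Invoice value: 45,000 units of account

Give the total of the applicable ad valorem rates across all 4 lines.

Line A: stainless steel → 19.01; wire → 19.01.01; hot-rolled → 19.01.01.01. Scheduled 15%. Javaros agreement on 19.02.02.03: 19.01.01.01 not covered. → 15%.
Line B: aluminium → 19.02; flat-rolled → 19.02.01; hot-rolled → 19.02.01.02. Scheduled 18%. Selvast agreement on 19.02.01: RVC < 65%. → 18%.
Line C: stainless steel → 19.01; tubes → 19.01.04; cold-drawn → 19.01.04.01. Scheduled 36%. No special measure applies. → 36%.
Line D: aluminium → 19.02; wire → 19.02.02; cold-drawn → 19.02.02.03. Scheduled 2%. Tyrosia agreement on 19.01.04: 19.02.02.03 not covered. → 2%.
Sum: 15% + 18% + 36% + 2% = 71%.

71%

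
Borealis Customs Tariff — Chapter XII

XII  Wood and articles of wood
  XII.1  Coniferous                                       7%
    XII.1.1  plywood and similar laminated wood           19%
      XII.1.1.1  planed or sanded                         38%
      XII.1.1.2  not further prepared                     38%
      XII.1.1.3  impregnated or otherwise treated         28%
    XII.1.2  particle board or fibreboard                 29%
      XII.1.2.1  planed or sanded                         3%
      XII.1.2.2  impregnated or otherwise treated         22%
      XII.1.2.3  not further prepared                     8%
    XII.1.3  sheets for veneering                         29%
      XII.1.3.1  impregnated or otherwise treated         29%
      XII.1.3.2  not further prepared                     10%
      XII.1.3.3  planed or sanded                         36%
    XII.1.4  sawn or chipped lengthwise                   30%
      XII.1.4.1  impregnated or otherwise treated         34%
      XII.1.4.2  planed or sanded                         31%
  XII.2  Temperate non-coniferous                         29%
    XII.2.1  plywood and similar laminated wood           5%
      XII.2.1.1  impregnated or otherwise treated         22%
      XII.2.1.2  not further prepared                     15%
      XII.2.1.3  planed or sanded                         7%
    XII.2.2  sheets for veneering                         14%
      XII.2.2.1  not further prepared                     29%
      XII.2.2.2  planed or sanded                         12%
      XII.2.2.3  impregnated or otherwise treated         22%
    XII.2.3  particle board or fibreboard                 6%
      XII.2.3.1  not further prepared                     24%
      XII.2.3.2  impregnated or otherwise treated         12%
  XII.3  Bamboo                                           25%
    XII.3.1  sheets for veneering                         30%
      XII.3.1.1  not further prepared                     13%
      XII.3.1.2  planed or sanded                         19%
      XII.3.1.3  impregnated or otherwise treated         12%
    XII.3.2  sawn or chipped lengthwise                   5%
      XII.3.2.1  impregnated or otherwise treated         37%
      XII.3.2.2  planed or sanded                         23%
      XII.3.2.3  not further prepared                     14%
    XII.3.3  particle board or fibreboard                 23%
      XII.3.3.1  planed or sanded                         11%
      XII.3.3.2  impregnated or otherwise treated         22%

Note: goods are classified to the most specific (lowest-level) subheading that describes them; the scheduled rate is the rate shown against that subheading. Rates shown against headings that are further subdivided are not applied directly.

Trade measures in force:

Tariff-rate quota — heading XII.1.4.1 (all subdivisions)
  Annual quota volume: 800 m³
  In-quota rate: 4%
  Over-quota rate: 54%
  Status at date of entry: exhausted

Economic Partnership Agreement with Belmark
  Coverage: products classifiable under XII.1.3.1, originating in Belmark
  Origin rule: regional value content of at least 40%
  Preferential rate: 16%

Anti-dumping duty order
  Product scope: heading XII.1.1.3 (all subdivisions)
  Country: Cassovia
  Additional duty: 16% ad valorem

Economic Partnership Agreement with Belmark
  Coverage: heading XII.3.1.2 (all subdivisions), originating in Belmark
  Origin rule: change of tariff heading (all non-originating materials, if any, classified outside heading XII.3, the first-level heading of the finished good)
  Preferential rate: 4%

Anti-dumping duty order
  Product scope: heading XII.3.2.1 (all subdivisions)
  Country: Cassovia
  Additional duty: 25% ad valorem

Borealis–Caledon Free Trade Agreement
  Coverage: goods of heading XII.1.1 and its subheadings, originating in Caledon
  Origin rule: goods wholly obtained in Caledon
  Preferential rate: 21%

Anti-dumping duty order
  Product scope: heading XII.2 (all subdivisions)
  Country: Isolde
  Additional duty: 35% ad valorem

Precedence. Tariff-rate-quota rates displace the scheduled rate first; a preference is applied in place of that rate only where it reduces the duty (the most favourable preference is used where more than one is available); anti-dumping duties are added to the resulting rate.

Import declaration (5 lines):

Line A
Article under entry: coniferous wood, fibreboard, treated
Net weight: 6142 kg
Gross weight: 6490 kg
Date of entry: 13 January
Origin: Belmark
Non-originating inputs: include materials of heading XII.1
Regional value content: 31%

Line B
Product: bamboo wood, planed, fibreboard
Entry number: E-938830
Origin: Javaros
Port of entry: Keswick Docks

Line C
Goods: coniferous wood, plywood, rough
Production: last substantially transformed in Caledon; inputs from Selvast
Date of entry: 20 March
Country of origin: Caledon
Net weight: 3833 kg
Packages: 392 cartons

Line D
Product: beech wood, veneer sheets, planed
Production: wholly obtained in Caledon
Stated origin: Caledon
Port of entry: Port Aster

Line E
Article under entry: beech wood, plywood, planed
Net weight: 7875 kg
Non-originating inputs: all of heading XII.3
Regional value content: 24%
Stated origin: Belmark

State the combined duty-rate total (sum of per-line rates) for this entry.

Line A: coniferous → XII.1; fibreboard → XII.1.2; treated → XII.1.2.2. Scheduled 22%. Belmark agreement on XII.1.3.1: XII.1.2.2 not covered; Belmark agreement on XII.3.1.2: XII.1.2.2 not covered. → 22%.
Line B: bamboo → XII.3; fibreboard → XII.3.3; planed → XII.3.3.1. Scheduled 11%. No special measure applies. → 11%.
Line C: coniferous → XII.1; plywood → XII.1.1; rough → XII.1.1.2. Scheduled 38%. Caledon agreement on XII.1.1: not wholly obtained. → 38%.
Line D: beech → XII.2; veneer sheets → XII.2.2; planed → XII.2.2.2. Scheduled 12%. Caledon agreement on XII.1.1: XII.2.2.2 not covered. → 12%.
Line E: beech → XII.2; plywood → XII.2.1; planed → XII.2.1.3. Scheduled 7%. Belmark agreement on XII.1.3.1: XII.2.1.3 not covered; Belmark agreement on XII.3.1.2: XII.2.1.3 not covered. → 7%.
Sum: 22% + 11% + 38% + 12% + 7% = 90%.

90%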